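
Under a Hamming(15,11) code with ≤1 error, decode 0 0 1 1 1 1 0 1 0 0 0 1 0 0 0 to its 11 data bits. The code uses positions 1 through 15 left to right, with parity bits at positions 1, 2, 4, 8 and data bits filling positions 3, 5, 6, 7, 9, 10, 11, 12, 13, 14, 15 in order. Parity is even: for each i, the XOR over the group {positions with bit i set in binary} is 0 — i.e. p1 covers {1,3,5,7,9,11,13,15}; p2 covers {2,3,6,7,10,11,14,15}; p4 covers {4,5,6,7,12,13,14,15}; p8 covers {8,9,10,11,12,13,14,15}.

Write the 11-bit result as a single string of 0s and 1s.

s1 (pos 1,3,5,7,9,11,13,15): 0⊕1⊕1⊕0⊕0⊕0⊕0⊕0 = 0
s2 (pos 2,3,6,7,10,11,14,15): 0⊕1⊕1⊕0⊕0⊕0⊕0⊕0 = 0
s4 (pos 4,5,6,7,12,13,14,15): 1⊕1⊕1⊕0⊕1⊕0⊕0⊕0 = 0
s8 (pos 8,9,10,11,12,13,14,15): 1⊕0⊕0⊕0⊕1⊕0⊕0⊕0 = 0
Syndrome s8…s1 = 0000 → no error.
Read data bits from positions 3,5,6,7,9,10,11,12,13,14,15: 11100001000

11100001000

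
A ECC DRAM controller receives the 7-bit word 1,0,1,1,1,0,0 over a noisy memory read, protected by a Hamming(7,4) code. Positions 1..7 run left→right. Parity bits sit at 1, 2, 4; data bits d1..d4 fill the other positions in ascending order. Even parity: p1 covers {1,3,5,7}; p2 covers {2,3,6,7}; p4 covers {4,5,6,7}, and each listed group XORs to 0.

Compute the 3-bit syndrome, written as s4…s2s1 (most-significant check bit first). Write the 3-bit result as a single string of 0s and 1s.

011

s1 (pos 1,3,5,7): 1⊕1⊕1⊕0 = 1
s2 (pos 2,3,6,7): 0⊕1⊕0⊕0 = 1
s4 (pos 4,5,6,7): 1⊕1⊕0⊕0 = 0
Syndrome s4…s1 = 011 → error at position 3.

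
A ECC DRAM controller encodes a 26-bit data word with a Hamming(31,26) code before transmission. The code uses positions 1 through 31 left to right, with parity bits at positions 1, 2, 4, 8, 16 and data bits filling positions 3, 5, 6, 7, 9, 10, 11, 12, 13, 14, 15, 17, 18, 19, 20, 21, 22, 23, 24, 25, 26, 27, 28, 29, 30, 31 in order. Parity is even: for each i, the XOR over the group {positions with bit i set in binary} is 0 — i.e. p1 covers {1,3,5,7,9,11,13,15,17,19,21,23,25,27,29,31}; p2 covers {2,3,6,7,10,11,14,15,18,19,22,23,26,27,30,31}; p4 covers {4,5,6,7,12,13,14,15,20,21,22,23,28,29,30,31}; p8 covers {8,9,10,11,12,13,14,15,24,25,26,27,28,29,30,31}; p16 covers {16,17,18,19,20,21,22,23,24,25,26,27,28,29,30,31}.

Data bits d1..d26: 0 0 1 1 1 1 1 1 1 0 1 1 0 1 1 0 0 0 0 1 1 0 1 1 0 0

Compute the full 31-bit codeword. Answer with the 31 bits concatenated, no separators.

1100011011111011101100001101100

Place data at non-parity positions: p1 p2 0 p4 0 1 1 p8 1 1 1 1 1 0 1 p16 1 0 1 1 0 0 0 0 1 1 0 1 1 0 0
p1 (pos 1,3,5,7,9,11,13,15,17,19,21,23,25,27,29,31): XOR of data positions = 0⊕0⊕1⊕1⊕1⊕1⊕1⊕1⊕1⊕0⊕0⊕1⊕0⊕1⊕0 = 1
p2 (pos 2,3,6,7,10,11,14,15,18,19,22,23,26,27,30,31): XOR of data positions = 0⊕1⊕1⊕1⊕1⊕0⊕1⊕0⊕1⊕0⊕0⊕1⊕0⊕0⊕0 = 1
p4 (pos 4,5,6,7,12,13,14,15,20,21,22,23,28,29,30,31): XOR of data positions = 0⊕1⊕1⊕1⊕1⊕0⊕1⊕1⊕0⊕0⊕0⊕1⊕1⊕0⊕0 = 0
p8 (pos 8,9,10,11,12,13,14,15,24,25,26,27,28,29,30,31): XOR of data positions = 1⊕1⊕1⊕1⊕1⊕0⊕1⊕0⊕1⊕1⊕0⊕1⊕1⊕0⊕0 = 0
p16 (pos 16,17,18,19,20,21,22,23,24,25,26,27,28,29,30,31): XOR of data positions = 1⊕0⊕1⊕1⊕0⊕0⊕0⊕0⊕1⊕1⊕0⊕1⊕1⊕0⊕0 = 1
Codeword: 1100011011111011101100001101100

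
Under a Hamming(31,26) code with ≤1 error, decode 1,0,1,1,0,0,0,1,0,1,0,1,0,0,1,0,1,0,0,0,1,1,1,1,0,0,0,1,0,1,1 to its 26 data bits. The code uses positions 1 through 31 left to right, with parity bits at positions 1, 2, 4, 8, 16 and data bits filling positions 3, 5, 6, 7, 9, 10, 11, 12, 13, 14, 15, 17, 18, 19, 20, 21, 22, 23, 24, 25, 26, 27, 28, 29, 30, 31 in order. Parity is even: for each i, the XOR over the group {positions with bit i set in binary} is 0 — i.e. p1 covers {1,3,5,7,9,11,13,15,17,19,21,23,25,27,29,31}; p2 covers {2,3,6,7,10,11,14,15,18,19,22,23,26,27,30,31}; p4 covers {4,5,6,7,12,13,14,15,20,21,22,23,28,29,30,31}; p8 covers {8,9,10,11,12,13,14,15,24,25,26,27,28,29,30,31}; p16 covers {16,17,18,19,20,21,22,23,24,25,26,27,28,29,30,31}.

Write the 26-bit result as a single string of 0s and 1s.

s1 (pos 1,3,5,7,9,11,13,15,17,19,21,23,25,27,29,31): 1⊕1⊕0⊕0⊕0⊕0⊕0⊕1⊕1⊕0⊕1⊕1⊕0⊕0⊕0⊕1 = 1
s2 (pos 2,3,6,7,10,11,14,15,18,19,22,23,26,27,30,31): 0⊕1⊕0⊕0⊕1⊕0⊕0⊕1⊕0⊕0⊕1⊕1⊕0⊕0⊕1⊕1 = 1
s4 (pos 4,5,6,7,12,13,14,15,20,21,22,23,28,29,30,31): 1⊕0⊕0⊕0⊕1⊕0⊕0⊕1⊕0⊕1⊕1⊕1⊕1⊕0⊕1⊕1 = 1
s8 (pos 8,9,10,11,12,13,14,15,24,25,26,27,28,29,30,31): 1⊕0⊕1⊕0⊕1⊕0⊕0⊕1⊕1⊕0⊕0⊕0⊕1⊕0⊕1⊕1 = 0
s16 (pos 16,17,18,19,20,21,22,23,24,25,26,27,28,29,30,31): 0⊕1⊕0⊕0⊕0⊕1⊕1⊕1⊕1⊕0⊕0⊕0⊕1⊕0⊕1⊕1 = 0
Syndrome s16…s1 = 00111 → error at position 7.
Flip position 7: 1011000101010010100011110001011 → 1011001101010010100011110001011
Read data bits from positions 3,5,6,7,9,10,11,12,13,14,15,17,18,19,20,21,22,23,24,25,26,27,28,29,30,31: 10010101001100011110001011

10010101001100011110001011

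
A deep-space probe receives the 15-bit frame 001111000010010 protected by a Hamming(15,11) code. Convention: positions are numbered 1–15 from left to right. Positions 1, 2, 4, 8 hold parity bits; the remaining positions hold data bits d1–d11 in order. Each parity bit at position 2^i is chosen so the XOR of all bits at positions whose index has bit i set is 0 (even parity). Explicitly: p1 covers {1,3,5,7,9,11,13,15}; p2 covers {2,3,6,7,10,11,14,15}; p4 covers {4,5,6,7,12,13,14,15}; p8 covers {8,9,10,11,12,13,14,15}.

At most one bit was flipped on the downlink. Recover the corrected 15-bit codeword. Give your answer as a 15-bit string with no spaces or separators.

s1 (pos 1,3,5,7,9,11,13,15): 0⊕1⊕1⊕0⊕0⊕1⊕0⊕0 = 1
s2 (pos 2,3,6,7,10,11,14,15): 0⊕1⊕1⊕0⊕0⊕1⊕1⊕0 = 0
s4 (pos 4,5,6,7,12,13,14,15): 1⊕1⊕1⊕0⊕0⊕0⊕1⊕0 = 0
s8 (pos 8,9,10,11,12,13,14,15): 0⊕0⊕0⊕1⊕0⊕0⊕1⊕0 = 0
Syndrome s8…s1 = 0001 → error at position 1.
Flip position 1: 001111000010010 → 101111000010010

101111000010010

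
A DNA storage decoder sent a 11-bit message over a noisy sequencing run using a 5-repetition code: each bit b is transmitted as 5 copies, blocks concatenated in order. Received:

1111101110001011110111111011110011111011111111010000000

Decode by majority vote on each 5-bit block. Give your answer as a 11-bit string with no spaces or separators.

Block 1 (11111): 5 ones → 1
Block 2 (01110): 3 ones → 1
Block 3 (00101): 2 ones → 0
Block 4 (11101): 4 ones → 1
Block 5 (11111): 5 ones → 1
Block 6 (01111): 4 ones → 1
Block 7 (00111): 3 ones → 1
Block 8 (11011): 4 ones → 1
Block 9 (11111): 5 ones → 1
Block 10 (10100): 2 ones → 0
Block 11 (00000): 0 ones → 0

11011111100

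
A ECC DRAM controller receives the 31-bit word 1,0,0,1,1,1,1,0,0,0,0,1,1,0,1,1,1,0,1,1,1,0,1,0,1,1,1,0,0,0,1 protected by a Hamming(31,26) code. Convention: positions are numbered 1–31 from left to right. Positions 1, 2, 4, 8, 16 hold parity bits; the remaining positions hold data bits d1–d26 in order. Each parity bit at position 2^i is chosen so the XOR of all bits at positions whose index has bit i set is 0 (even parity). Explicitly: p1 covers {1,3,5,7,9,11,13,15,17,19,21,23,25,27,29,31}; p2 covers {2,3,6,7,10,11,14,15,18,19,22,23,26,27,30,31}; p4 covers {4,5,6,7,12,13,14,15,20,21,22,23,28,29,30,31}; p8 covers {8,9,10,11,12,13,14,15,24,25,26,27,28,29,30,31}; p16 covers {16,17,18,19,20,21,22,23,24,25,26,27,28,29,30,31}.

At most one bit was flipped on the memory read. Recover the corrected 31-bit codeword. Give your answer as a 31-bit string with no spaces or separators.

s1 (pos 1,3,5,7,9,11,13,15,17,19,21,23,25,27,29,31): 1⊕0⊕1⊕1⊕0⊕0⊕1⊕1⊕1⊕1⊕1⊕1⊕1⊕1⊕0⊕1 = 0
s2 (pos 2,3,6,7,10,11,14,15,18,19,22,23,26,27,30,31): 0⊕0⊕1⊕1⊕0⊕0⊕0⊕1⊕0⊕1⊕0⊕1⊕1⊕1⊕0⊕1 = 0
s4 (pos 4,5,6,7,12,13,14,15,20,21,22,23,28,29,30,31): 1⊕1⊕1⊕1⊕1⊕1⊕0⊕1⊕1⊕1⊕0⊕1⊕0⊕0⊕0⊕1 = 1
s8 (pos 8,9,10,11,12,13,14,15,24,25,26,27,28,29,30,31): 0⊕0⊕0⊕0⊕1⊕1⊕0⊕1⊕0⊕1⊕1⊕1⊕0⊕0⊕0⊕1 = 1
s16 (pos 16,17,18,19,20,21,22,23,24,25,26,27,28,29,30,31): 1⊕1⊕0⊕1⊕1⊕1⊕0⊕1⊕0⊕1⊕1⊕1⊕0⊕0⊕0⊕1 = 0
Syndrome s16…s1 = 01100 → error at position 12.
Flip position 12: 1001111000011011101110101110001 → 1001111000001011101110101110001

1001111000001011101110101110001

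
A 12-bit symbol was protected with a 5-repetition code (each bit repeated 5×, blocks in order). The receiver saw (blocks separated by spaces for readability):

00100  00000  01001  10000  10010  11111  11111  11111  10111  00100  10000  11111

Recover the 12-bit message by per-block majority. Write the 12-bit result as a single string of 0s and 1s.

000001111001

Block 1 (00100): 1 one → 0
Block 2 (00000): 0 ones → 0
Block 3 (01001): 2 ones → 0
Block 4 (10000): 1 one → 0
Block 5 (10010): 2 ones → 0
Block 6 (11111): 5 ones → 1
Block 7 (11111): 5 ones → 1
Block 8 (11111): 5 ones → 1
Block 9 (10111): 4 ones → 1
Block 10 (00100): 1 one → 0
Block 11 (10000): 1 one → 0
Block 12 (11111): 5 ones → 1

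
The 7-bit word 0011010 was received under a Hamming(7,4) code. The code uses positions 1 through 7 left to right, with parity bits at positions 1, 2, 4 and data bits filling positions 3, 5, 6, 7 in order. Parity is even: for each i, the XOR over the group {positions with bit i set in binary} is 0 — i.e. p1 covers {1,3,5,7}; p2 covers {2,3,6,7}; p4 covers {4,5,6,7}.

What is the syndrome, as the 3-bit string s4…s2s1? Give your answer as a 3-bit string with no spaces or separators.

s1 (pos 1,3,5,7): 0⊕1⊕0⊕0 = 1
s2 (pos 2,3,6,7): 0⊕1⊕1⊕0 = 0
s4 (pos 4,5,6,7): 1⊕0⊕1⊕0 = 0
Syndrome s4…s1 = 001 → error at position 1.

001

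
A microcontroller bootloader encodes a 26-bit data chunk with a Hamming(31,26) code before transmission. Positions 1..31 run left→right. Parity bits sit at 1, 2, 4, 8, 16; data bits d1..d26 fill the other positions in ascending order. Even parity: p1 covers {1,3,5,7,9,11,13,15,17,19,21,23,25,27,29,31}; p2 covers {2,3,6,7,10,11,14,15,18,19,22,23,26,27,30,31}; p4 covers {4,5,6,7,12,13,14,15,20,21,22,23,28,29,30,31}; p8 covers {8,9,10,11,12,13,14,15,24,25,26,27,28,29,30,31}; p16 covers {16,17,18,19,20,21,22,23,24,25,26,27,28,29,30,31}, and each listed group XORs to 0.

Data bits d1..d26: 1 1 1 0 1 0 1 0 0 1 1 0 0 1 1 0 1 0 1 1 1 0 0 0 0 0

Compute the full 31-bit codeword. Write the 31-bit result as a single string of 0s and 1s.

Place data at non-parity positions: p1 p2 1 p4 1 1 0 p8 1 0 1 0 0 1 1 p16 0 0 1 1 0 1 0 1 1 1 0 0 0 0 0
p1 (pos 1,3,5,7,9,11,13,15,17,19,21,23,25,27,29,31): XOR of data positions = 1⊕1⊕0⊕1⊕1⊕0⊕1⊕0⊕1⊕0⊕0⊕1⊕0⊕0⊕0 = 1
p2 (pos 2,3,6,7,10,11,14,15,18,19,22,23,26,27,30,31): XOR of data positions = 1⊕1⊕0⊕0⊕1⊕1⊕1⊕0⊕1⊕1⊕0⊕1⊕0⊕0⊕0 = 0
p4 (pos 4,5,6,7,12,13,14,15,20,21,22,23,28,29,30,31): XOR of data positions = 1⊕1⊕0⊕0⊕0⊕1⊕1⊕1⊕0⊕1⊕0⊕0⊕0⊕0⊕0 = 0
p8 (pos 8,9,10,11,12,13,14,15,24,25,26,27,28,29,30,31): XOR of data positions = 1⊕0⊕1⊕0⊕0⊕1⊕1⊕1⊕1⊕1⊕0⊕0⊕0⊕0⊕0 = 1
p16 (pos 16,17,18,19,20,21,22,23,24,25,26,27,28,29,30,31): XOR of data positions = 0⊕0⊕1⊕1⊕0⊕1⊕0⊕1⊕1⊕1⊕0⊕0⊕0⊕0⊕0 = 0
Codeword: 1010110110100110001101011100000

1010110110100110001101011100000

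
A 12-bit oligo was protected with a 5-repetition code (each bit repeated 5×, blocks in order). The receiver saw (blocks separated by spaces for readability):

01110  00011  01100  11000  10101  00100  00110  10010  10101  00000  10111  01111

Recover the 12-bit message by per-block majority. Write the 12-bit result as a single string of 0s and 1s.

100010001011

Block 1 (01110): 3 ones → 1
Block 2 (00011): 2 ones → 0
Block 3 (01100): 2 ones → 0
Block 4 (11000): 2 ones → 0
Block 5 (10101): 3 ones → 1
Block 6 (00100): 1 one → 0
Block 7 (00110): 2 ones → 0
Block 8 (10010): 2 ones → 0
Block 9 (10101): 3 ones → 1
Block 10 (00000): 0 ones → 0
Block 11 (10111): 4 ones → 1
Block 12 (01111): 4 ones → 1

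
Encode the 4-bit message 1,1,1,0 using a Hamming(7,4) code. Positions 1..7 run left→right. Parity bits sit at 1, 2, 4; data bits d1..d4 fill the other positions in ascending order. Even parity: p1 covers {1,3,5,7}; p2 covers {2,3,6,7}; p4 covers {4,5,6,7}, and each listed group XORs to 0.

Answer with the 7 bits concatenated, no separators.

0010110

Place data at non-parity positions: p1 p2 1 p4 1 1 0
p1 (pos 1,3,5,7): XOR of data positions = 1⊕1⊕0 = 0
p2 (pos 2,3,6,7): XOR of data positions = 1⊕1⊕0 = 0
p4 (pos 4,5,6,7): XOR of data positions = 1⊕1⊕0 = 0
Codeword: 0010110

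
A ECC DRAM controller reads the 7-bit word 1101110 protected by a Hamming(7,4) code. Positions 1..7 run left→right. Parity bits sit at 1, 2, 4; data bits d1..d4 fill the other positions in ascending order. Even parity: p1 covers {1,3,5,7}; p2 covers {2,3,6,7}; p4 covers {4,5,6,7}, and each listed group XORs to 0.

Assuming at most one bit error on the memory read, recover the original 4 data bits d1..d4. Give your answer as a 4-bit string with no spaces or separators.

s1 (pos 1,3,5,7): 1⊕0⊕1⊕0 = 0
s2 (pos 2,3,6,7): 1⊕0⊕1⊕0 = 0
s4 (pos 4,5,6,7): 1⊕1⊕1⊕0 = 1
Syndrome s4…s1 = 100 → error at position 4.
Flip position 4: 1101110 → 1100110
Read data bits from positions 3,5,6,7: 0110

0110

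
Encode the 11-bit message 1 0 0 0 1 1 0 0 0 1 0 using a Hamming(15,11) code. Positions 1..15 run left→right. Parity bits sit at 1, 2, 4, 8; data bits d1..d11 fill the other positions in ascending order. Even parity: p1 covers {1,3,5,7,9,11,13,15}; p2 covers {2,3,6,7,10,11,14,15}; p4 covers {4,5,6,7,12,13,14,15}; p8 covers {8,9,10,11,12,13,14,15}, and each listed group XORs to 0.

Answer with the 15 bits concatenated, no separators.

011100011100010

Place data at non-parity positions: p1 p2 1 p4 0 0 0 p8 1 1 0 0 0 1 0
p1 (pos 1,3,5,7,9,11,13,15): XOR of data positions = 1⊕0⊕0⊕1⊕0⊕0⊕0 = 0
p2 (pos 2,3,6,7,10,11,14,15): XOR of data positions = 1⊕0⊕0⊕1⊕0⊕1⊕0 = 1
p4 (pos 4,5,6,7,12,13,14,15): XOR of data positions = 0⊕0⊕0⊕0⊕0⊕1⊕0 = 1
p8 (pos 8,9,10,11,12,13,14,15): XOR of data positions = 1⊕1⊕0⊕0⊕0⊕1⊕0 = 1
Codeword: 011100011100010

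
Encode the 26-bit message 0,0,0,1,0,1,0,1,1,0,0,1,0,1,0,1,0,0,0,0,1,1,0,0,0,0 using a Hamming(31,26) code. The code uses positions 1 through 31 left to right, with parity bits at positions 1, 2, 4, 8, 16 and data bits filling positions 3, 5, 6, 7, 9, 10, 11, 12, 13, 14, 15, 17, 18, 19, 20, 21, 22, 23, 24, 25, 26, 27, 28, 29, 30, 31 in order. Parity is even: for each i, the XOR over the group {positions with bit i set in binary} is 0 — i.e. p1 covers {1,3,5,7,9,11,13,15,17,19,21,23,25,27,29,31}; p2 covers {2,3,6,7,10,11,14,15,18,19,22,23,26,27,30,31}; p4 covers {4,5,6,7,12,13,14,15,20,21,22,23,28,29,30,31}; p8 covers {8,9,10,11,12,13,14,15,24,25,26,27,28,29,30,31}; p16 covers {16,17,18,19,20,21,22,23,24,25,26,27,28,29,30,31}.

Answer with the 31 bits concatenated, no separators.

Place data at non-parity positions: p1 p2 0 p4 0 0 1 p8 0 1 0 1 1 0 0 p16 1 0 1 0 1 0 0 0 0 1 1 0 0 0 0
p1 (pos 1,3,5,7,9,11,13,15,17,19,21,23,25,27,29,31): XOR of data positions = 0⊕0⊕1⊕0⊕0⊕1⊕0⊕1⊕1⊕1⊕0⊕0⊕1⊕0⊕0 = 0
p2 (pos 2,3,6,7,10,11,14,15,18,19,22,23,26,27,30,31): XOR of data positions = 0⊕0⊕1⊕1⊕0⊕0⊕0⊕0⊕1⊕0⊕0⊕1⊕1⊕0⊕0 = 1
p4 (pos 4,5,6,7,12,13,14,15,20,21,22,23,28,29,30,31): XOR of data positions = 0⊕0⊕1⊕1⊕1⊕0⊕0⊕0⊕1⊕0⊕0⊕0⊕0⊕0⊕0 = 0
p8 (pos 8,9,10,11,12,13,14,15,24,25,26,27,28,29,30,31): XOR of data positions = 0⊕1⊕0⊕1⊕1⊕0⊕0⊕0⊕0⊕1⊕1⊕0⊕0⊕0⊕0 = 1
p16 (pos 16,17,18,19,20,21,22,23,24,25,26,27,28,29,30,31): XOR of data positions = 1⊕0⊕1⊕0⊕1⊕0⊕0⊕0⊕0⊕1⊕1⊕0⊕0⊕0⊕0 = 1
Codeword: 0100001101011001101010000110000

0100001101011001101010000110000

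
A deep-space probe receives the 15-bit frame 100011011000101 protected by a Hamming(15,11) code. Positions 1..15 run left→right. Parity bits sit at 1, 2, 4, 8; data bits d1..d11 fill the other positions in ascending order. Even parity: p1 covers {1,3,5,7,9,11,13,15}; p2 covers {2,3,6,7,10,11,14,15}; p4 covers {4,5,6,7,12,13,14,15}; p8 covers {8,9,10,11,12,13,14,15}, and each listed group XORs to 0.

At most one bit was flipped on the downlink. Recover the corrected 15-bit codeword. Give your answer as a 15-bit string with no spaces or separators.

000011011000101

s1 (pos 1,3,5,7,9,11,13,15): 1⊕0⊕1⊕0⊕1⊕0⊕1⊕1 = 1
s2 (pos 2,3,6,7,10,11,14,15): 0⊕0⊕1⊕0⊕0⊕0⊕0⊕1 = 0
s4 (pos 4,5,6,7,12,13,14,15): 0⊕1⊕1⊕0⊕0⊕1⊕0⊕1 = 0
s8 (pos 8,9,10,11,12,13,14,15): 1⊕1⊕0⊕0⊕0⊕1⊕0⊕1 = 0
Syndrome s8…s1 = 0001 → error at position 1.
Flip position 1: 100011011000101 → 000011011000101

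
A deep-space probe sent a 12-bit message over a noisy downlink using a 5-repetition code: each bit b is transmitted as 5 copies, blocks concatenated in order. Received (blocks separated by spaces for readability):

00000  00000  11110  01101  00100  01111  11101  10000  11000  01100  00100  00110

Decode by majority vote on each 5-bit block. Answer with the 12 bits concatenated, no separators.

001101100000

Block 1 (00000): 0 ones → 0
Block 2 (00000): 0 ones → 0
Block 3 (11110): 4 ones → 1
Block 4 (01101): 3 ones → 1
Block 5 (00100): 1 one → 0
Block 6 (01111): 4 ones → 1
Block 7 (11101): 4 ones → 1
Block 8 (10000): 1 one → 0
Block 9 (11000): 2 ones → 0
Block 10 (01100): 2 ones → 0
Block 11 (00100): 1 one → 0
Block 12 (00110): 2 ones → 0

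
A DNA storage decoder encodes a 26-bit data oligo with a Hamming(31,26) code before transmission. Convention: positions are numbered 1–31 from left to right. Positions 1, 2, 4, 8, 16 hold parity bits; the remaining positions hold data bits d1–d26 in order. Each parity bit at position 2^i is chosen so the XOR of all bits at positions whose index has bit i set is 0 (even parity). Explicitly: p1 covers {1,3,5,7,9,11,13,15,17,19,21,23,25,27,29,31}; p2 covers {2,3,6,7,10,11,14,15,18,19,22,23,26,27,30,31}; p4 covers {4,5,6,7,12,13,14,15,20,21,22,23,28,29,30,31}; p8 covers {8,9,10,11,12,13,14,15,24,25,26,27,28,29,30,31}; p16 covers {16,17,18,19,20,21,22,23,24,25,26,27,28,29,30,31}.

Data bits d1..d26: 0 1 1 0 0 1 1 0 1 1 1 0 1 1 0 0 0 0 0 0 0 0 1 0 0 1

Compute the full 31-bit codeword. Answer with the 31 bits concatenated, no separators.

0001110101101110011000000001001

Place data at non-parity positions: p1 p2 0 p4 1 1 0 p8 0 1 1 0 1 1 1 p16 0 1 1 0 0 0 0 0 0 0 0 1 0 0 1
p1 (pos 1,3,5,7,9,11,13,15,17,19,21,23,25,27,29,31): XOR of data positions = 0⊕1⊕0⊕0⊕1⊕1⊕1⊕0⊕1⊕0⊕0⊕0⊕0⊕0⊕1 = 0
p2 (pos 2,3,6,7,10,11,14,15,18,19,22,23,26,27,30,31): XOR of data positions = 0⊕1⊕0⊕1⊕1⊕1⊕1⊕1⊕1⊕0⊕0⊕0⊕0⊕0⊕1 = 0
p4 (pos 4,5,6,7,12,13,14,15,20,21,22,23,28,29,30,31): XOR of data positions = 1⊕1⊕0⊕0⊕1⊕1⊕1⊕0⊕0⊕0⊕0⊕1⊕0⊕0⊕1 = 1
p8 (pos 8,9,10,11,12,13,14,15,24,25,26,27,28,29,30,31): XOR of data positions = 0⊕1⊕1⊕0⊕1⊕1⊕1⊕0⊕0⊕0⊕0⊕1⊕0⊕0⊕1 = 1
p16 (pos 16,17,18,19,20,21,22,23,24,25,26,27,28,29,30,31): XOR of data positions = 0⊕1⊕1⊕0⊕0⊕0⊕0⊕0⊕0⊕0⊕0⊕1⊕0⊕0⊕1 = 0
Codeword: 0001110101101110011000000001001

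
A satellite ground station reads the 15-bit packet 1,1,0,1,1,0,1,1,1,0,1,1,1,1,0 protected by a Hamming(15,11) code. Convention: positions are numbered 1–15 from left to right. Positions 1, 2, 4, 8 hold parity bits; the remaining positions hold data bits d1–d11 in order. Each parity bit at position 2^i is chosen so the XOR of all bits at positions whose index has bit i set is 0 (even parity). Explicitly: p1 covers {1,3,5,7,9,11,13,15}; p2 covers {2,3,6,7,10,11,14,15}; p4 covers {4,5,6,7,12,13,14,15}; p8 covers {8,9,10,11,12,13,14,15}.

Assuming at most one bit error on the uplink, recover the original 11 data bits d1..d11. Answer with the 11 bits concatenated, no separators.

s1 (pos 1,3,5,7,9,11,13,15): 1⊕0⊕1⊕1⊕1⊕1⊕1⊕0 = 0
s2 (pos 2,3,6,7,10,11,14,15): 1⊕0⊕0⊕1⊕0⊕1⊕1⊕0 = 0
s4 (pos 4,5,6,7,12,13,14,15): 1⊕1⊕0⊕1⊕1⊕1⊕1⊕0 = 0
s8 (pos 8,9,10,11,12,13,14,15): 1⊕1⊕0⊕1⊕1⊕1⊕1⊕0 = 0
Syndrome s8…s1 = 0000 → no error.
Read data bits from positions 3,5,6,7,9,10,11,12,13,14,15: 01011011110

01011011110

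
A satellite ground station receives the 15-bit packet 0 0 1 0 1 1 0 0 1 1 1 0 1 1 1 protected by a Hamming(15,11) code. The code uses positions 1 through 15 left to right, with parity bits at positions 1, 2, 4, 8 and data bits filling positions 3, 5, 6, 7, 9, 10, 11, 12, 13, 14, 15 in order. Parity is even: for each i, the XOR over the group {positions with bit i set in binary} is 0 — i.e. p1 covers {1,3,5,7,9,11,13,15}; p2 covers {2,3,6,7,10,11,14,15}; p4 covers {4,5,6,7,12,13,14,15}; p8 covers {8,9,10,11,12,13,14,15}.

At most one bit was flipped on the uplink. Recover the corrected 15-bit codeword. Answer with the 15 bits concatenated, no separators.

s1 (pos 1,3,5,7,9,11,13,15): 0⊕1⊕1⊕0⊕1⊕1⊕1⊕1 = 0
s2 (pos 2,3,6,7,10,11,14,15): 0⊕1⊕1⊕0⊕1⊕1⊕1⊕1 = 0
s4 (pos 4,5,6,7,12,13,14,15): 0⊕1⊕1⊕0⊕0⊕1⊕1⊕1 = 1
s8 (pos 8,9,10,11,12,13,14,15): 0⊕1⊕1⊕1⊕0⊕1⊕1⊕1 = 0
Syndrome s8…s1 = 0100 → error at position 4.
Flip position 4: 001011001110111 → 001111001110111

001111001110111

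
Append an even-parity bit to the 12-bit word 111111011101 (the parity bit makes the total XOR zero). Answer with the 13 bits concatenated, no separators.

1111110111010

XOR of the 12 data bits: 1⊕1⊕1⊕1⊕1⊕1⊕0⊕1⊕1⊕1⊕0⊕1 = 0
Parity bit = 0 (so all 13 bits XOR to 0).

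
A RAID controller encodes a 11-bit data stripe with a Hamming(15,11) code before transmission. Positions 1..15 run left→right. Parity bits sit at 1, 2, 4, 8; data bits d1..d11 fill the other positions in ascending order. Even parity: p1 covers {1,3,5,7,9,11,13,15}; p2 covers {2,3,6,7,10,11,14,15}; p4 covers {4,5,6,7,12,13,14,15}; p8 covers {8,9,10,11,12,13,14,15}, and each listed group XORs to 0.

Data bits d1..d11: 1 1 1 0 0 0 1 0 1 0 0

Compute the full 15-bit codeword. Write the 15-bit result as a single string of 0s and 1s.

Place data at non-parity positions: p1 p2 1 p4 1 1 0 p8 0 0 1 0 1 0 0
p1 (pos 1,3,5,7,9,11,13,15): XOR of data positions = 1⊕1⊕0⊕0⊕1⊕1⊕0 = 0
p2 (pos 2,3,6,7,10,11,14,15): XOR of data positions = 1⊕1⊕0⊕0⊕1⊕0⊕0 = 1
p4 (pos 4,5,6,7,12,13,14,15): XOR of data positions = 1⊕1⊕0⊕0⊕1⊕0⊕0 = 1
p8 (pos 8,9,10,11,12,13,14,15): XOR of data positions = 0⊕0⊕1⊕0⊕1⊕0⊕0 = 0
Codeword: 011111000010100

011111000010100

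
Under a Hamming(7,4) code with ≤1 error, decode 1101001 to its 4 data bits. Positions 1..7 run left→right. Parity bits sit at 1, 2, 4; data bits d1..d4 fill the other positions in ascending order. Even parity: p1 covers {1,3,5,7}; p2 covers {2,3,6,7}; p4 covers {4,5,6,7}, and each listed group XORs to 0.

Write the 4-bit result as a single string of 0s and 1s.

s1 (pos 1,3,5,7): 1⊕0⊕0⊕1 = 0
s2 (pos 2,3,6,7): 1⊕0⊕0⊕1 = 0
s4 (pos 4,5,6,7): 1⊕0⊕0⊕1 = 0
Syndrome s4…s1 = 000 → no error.
Read data bits from positions 3,5,6,7: 0001

0001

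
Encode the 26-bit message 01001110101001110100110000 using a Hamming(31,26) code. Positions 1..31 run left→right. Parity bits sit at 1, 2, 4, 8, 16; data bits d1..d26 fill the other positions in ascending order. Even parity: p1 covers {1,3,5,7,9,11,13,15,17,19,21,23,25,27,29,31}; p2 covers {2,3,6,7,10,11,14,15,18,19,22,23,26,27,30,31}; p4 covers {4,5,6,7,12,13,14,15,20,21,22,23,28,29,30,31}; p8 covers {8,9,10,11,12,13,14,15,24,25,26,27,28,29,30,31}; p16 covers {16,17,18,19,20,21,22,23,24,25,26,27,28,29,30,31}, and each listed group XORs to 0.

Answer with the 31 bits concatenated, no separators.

1100100111101010001110100110000

Place data at non-parity positions: p1 p2 0 p4 1 0 0 p8 1 1 1 0 1 0 1 p16 0 0 1 1 1 0 1 0 0 1 1 0 0 0 0
p1 (pos 1,3,5,7,9,11,13,15,17,19,21,23,25,27,29,31): XOR of data positions = 0⊕1⊕0⊕1⊕1⊕1⊕1⊕0⊕1⊕1⊕1⊕0⊕1⊕0⊕0 = 1
p2 (pos 2,3,6,7,10,11,14,15,18,19,22,23,26,27,30,31): XOR of data positions = 0⊕0⊕0⊕1⊕1⊕0⊕1⊕0⊕1⊕0⊕1⊕1⊕1⊕0⊕0 = 1
p4 (pos 4,5,6,7,12,13,14,15,20,21,22,23,28,29,30,31): XOR of data positions = 1⊕0⊕0⊕0⊕1⊕0⊕1⊕1⊕1⊕0⊕1⊕0⊕0⊕0⊕0 = 0
p8 (pos 8,9,10,11,12,13,14,15,24,25,26,27,28,29,30,31): XOR of data positions = 1⊕1⊕1⊕0⊕1⊕0⊕1⊕0⊕0⊕1⊕1⊕0⊕0⊕0⊕0 = 1
p16 (pos 16,17,18,19,20,21,22,23,24,25,26,27,28,29,30,31): XOR of data positions = 0⊕0⊕1⊕1⊕1⊕0⊕1⊕0⊕0⊕1⊕1⊕0⊕0⊕0⊕0 = 0
Codeword: 1100100111101010001110100110000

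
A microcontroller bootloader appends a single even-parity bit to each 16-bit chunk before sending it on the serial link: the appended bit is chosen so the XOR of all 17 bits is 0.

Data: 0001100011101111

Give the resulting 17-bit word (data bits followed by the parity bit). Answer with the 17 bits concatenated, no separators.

00011000111011111

XOR of the 16 data bits: 0⊕0⊕0⊕1⊕1⊕0⊕0⊕0⊕1⊕1⊕1⊕0⊕1⊕1⊕1⊕1 = 1
Parity bit = 1 (so all 17 bits XOR to 0).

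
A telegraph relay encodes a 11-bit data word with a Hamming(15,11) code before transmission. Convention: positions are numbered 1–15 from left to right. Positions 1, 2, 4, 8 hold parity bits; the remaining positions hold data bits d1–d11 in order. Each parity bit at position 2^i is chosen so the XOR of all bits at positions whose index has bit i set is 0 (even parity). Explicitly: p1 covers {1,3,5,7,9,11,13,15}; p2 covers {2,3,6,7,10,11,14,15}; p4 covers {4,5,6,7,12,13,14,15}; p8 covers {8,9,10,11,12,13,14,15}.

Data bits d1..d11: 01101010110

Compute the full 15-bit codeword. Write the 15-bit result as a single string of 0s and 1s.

Place data at non-parity positions: p1 p2 0 p4 1 1 0 p8 1 0 1 0 1 1 0
p1 (pos 1,3,5,7,9,11,13,15): XOR of data positions = 0⊕1⊕0⊕1⊕1⊕1⊕0 = 0
p2 (pos 2,3,6,7,10,11,14,15): XOR of data positions = 0⊕1⊕0⊕0⊕1⊕1⊕0 = 1
p4 (pos 4,5,6,7,12,13,14,15): XOR of data positions = 1⊕1⊕0⊕0⊕1⊕1⊕0 = 0
p8 (pos 8,9,10,11,12,13,14,15): XOR of data positions = 1⊕0⊕1⊕0⊕1⊕1⊕0 = 0
Codeword: 010011001010110

010011001010110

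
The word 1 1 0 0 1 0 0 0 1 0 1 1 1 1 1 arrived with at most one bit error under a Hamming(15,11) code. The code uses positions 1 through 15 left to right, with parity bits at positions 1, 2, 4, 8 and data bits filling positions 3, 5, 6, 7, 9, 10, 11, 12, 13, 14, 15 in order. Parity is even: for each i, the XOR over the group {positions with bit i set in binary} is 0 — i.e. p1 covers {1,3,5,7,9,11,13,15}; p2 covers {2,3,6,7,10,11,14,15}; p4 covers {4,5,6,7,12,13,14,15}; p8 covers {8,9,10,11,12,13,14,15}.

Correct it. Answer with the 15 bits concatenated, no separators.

s1 (pos 1,3,5,7,9,11,13,15): 1⊕0⊕1⊕0⊕1⊕1⊕1⊕1 = 0
s2 (pos 2,3,6,7,10,11,14,15): 1⊕0⊕0⊕0⊕0⊕1⊕1⊕1 = 0
s4 (pos 4,5,6,7,12,13,14,15): 0⊕1⊕0⊕0⊕1⊕1⊕1⊕1 = 1
s8 (pos 8,9,10,11,12,13,14,15): 0⊕1⊕0⊕1⊕1⊕1⊕1⊕1 = 0
Syndrome s8…s1 = 0100 → error at position 4.
Flip position 4: 110010001011111 → 110110001011111

110110001011111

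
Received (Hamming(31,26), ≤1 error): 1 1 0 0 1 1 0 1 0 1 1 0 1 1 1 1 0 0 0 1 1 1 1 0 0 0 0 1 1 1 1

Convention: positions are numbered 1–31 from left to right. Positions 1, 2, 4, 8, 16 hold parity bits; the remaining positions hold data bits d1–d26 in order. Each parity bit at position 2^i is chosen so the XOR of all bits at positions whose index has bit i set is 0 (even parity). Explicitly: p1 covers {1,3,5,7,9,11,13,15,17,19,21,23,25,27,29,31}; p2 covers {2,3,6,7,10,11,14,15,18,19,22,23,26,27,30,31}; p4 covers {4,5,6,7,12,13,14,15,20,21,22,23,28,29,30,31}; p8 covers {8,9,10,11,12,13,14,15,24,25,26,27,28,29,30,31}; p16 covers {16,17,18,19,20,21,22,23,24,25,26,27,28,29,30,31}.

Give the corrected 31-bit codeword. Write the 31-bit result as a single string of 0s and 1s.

1100110101101111000101100001111

s1 (pos 1,3,5,7,9,11,13,15,17,19,21,23,25,27,29,31): 1⊕0⊕1⊕0⊕0⊕1⊕1⊕1⊕0⊕0⊕1⊕1⊕0⊕0⊕1⊕1 = 1
s2 (pos 2,3,6,7,10,11,14,15,18,19,22,23,26,27,30,31): 1⊕0⊕1⊕0⊕1⊕1⊕1⊕1⊕0⊕0⊕1⊕1⊕0⊕0⊕1⊕1 = 0
s4 (pos 4,5,6,7,12,13,14,15,20,21,22,23,28,29,30,31): 0⊕1⊕1⊕0⊕0⊕1⊕1⊕1⊕1⊕1⊕1⊕1⊕1⊕1⊕1⊕1 = 1
s8 (pos 8,9,10,11,12,13,14,15,24,25,26,27,28,29,30,31): 1⊕0⊕1⊕1⊕0⊕1⊕1⊕1⊕0⊕0⊕0⊕0⊕1⊕1⊕1⊕1 = 0
s16 (pos 16,17,18,19,20,21,22,23,24,25,26,27,28,29,30,31): 1⊕0⊕0⊕0⊕1⊕1⊕1⊕1⊕0⊕0⊕0⊕0⊕1⊕1⊕1⊕1 = 1
Syndrome s16…s1 = 10101 → error at position 21.
Flip position 21: 1100110101101111000111100001111 → 1100110101101111000101100001111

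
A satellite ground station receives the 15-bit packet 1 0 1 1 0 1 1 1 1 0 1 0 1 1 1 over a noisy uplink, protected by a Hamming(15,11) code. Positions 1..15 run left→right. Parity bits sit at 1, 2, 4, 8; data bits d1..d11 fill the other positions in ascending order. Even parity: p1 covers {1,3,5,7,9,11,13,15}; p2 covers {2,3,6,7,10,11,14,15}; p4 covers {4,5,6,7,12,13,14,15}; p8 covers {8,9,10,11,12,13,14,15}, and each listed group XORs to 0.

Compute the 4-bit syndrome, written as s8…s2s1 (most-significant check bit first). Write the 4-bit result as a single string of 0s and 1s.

s1 (pos 1,3,5,7,9,11,13,15): 1⊕1⊕0⊕1⊕1⊕1⊕1⊕1 = 1
s2 (pos 2,3,6,7,10,11,14,15): 0⊕1⊕1⊕1⊕0⊕1⊕1⊕1 = 0
s4 (pos 4,5,6,7,12,13,14,15): 1⊕0⊕1⊕1⊕0⊕1⊕1⊕1 = 0
s8 (pos 8,9,10,11,12,13,14,15): 1⊕1⊕0⊕1⊕0⊕1⊕1⊕1 = 0
Syndrome s8…s1 = 0001 → error at position 1.

0001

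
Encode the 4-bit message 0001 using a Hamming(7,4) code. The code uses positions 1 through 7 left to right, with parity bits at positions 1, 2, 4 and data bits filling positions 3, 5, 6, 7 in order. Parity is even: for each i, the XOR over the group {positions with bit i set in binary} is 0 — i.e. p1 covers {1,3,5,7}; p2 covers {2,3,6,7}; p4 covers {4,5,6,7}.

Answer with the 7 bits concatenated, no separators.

Place data at non-parity positions: p1 p2 0 p4 0 0 1
p1 (pos 1,3,5,7): XOR of data positions = 0⊕0⊕1 = 1
p2 (pos 2,3,6,7): XOR of data positions = 0⊕0⊕1 = 1
p4 (pos 4,5,6,7): XOR of data positions = 0⊕0⊕1 = 1
Codeword: 1101001

1101001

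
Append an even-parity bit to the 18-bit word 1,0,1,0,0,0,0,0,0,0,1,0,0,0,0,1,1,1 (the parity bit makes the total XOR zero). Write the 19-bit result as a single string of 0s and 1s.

XOR of the 18 data bits: 1⊕0⊕1⊕0⊕0⊕0⊕0⊕0⊕0⊕0⊕1⊕0⊕0⊕0⊕0⊕1⊕1⊕1 = 0
Parity bit = 0 (so all 19 bits XOR to 0).

1010000000100001110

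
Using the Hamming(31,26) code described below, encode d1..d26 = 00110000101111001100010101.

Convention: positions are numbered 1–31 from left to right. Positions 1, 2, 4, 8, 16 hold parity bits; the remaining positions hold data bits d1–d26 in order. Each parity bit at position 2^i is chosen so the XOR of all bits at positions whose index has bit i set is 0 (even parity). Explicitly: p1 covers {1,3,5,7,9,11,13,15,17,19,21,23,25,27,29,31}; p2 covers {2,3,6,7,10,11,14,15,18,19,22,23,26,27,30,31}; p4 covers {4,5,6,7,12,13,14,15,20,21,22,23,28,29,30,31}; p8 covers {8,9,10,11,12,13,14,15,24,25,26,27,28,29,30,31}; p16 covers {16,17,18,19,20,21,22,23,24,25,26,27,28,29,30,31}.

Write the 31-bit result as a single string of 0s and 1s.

1100011100001010111001100010101

Place data at non-parity positions: p1 p2 0 p4 0 1 1 p8 0 0 0 0 1 0 1 p16 1 1 1 0 0 1 1 0 0 0 1 0 1 0 1
p1 (pos 1,3,5,7,9,11,13,15,17,19,21,23,25,27,29,31): XOR of data positions = 0⊕0⊕1⊕0⊕0⊕1⊕1⊕1⊕1⊕0⊕1⊕0⊕1⊕1⊕1 = 1
p2 (pos 2,3,6,7,10,11,14,15,18,19,22,23,26,27,30,31): XOR of data positions = 0⊕1⊕1⊕0⊕0⊕0⊕1⊕1⊕1⊕1⊕1⊕0⊕1⊕0⊕1 = 1
p4 (pos 4,5,6,7,12,13,14,15,20,21,22,23,28,29,30,31): XOR of data positions = 0⊕1⊕1⊕0⊕1⊕0⊕1⊕0⊕0⊕1⊕1⊕0⊕1⊕0⊕1 = 0
p8 (pos 8,9,10,11,12,13,14,15,24,25,26,27,28,29,30,31): XOR of data positions = 0⊕0⊕0⊕0⊕1⊕0⊕1⊕0⊕0⊕0⊕1⊕0⊕1⊕0⊕1 = 1
p16 (pos 16,17,18,19,20,21,22,23,24,25,26,27,28,29,30,31): XOR of data positions = 1⊕1⊕1⊕0⊕0⊕1⊕1⊕0⊕0⊕0⊕1⊕0⊕1⊕0⊕1 = 0
Codeword: 1100011100001010111001100010101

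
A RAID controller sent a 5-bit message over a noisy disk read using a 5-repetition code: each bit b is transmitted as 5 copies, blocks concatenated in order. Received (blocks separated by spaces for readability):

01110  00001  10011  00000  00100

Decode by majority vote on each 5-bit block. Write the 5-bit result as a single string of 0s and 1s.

10100

Block 1 (01110): 3 ones → 1
Block 2 (00001): 1 one → 0
Block 3 (10011): 3 ones → 1
Block 4 (00000): 0 ones → 0
Block 5 (00100): 1 one → 0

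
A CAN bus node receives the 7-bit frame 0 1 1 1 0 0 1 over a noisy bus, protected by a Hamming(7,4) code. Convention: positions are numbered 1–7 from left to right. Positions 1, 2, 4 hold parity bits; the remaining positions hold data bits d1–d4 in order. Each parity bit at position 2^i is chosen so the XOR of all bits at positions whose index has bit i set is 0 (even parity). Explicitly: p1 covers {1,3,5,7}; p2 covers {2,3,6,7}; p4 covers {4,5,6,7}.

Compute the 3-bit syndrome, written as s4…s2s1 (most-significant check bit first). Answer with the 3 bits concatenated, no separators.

010

s1 (pos 1,3,5,7): 0⊕1⊕0⊕1 = 0
s2 (pos 2,3,6,7): 1⊕1⊕0⊕1 = 1
s4 (pos 4,5,6,7): 1⊕0⊕0⊕1 = 0
Syndrome s4…s1 = 010 → error at position 2.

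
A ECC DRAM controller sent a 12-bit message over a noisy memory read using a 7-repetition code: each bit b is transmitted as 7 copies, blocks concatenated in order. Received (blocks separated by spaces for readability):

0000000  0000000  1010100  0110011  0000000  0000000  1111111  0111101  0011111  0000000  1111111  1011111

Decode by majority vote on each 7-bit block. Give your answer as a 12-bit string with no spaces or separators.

000100111011

Block 1 (0000000): 0 ones → 0
Block 2 (0000000): 0 ones → 0
Block 3 (1010100): 3 ones → 0
Block 4 (0110011): 4 ones → 1
Block 5 (0000000): 0 ones → 0
Block 6 (0000000): 0 ones → 0
Block 7 (1111111): 7 ones → 1
Block 8 (0111101): 5 ones → 1
Block 9 (0011111): 5 ones → 1
Block 10 (0000000): 0 ones → 0
Block 11 (1111111): 7 ones → 1
Block 12 (1011111): 6 ones → 1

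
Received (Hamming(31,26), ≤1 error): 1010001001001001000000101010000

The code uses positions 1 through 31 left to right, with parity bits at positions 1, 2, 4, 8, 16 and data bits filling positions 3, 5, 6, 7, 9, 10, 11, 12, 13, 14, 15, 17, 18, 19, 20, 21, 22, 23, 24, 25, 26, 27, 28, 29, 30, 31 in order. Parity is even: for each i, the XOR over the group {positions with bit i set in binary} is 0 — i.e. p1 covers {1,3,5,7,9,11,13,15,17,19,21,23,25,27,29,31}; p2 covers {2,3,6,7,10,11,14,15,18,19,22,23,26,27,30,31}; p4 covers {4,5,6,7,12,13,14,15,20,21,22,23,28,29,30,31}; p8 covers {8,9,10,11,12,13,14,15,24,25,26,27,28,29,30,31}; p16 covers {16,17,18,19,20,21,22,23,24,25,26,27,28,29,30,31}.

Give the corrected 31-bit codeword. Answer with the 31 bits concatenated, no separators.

1010000001001001000000101010000

s1 (pos 1,3,5,7,9,11,13,15,17,19,21,23,25,27,29,31): 1⊕1⊕0⊕1⊕0⊕0⊕1⊕0⊕0⊕0⊕0⊕1⊕1⊕1⊕0⊕0 = 1
s2 (pos 2,3,6,7,10,11,14,15,18,19,22,23,26,27,30,31): 0⊕1⊕0⊕1⊕1⊕0⊕0⊕0⊕0⊕0⊕0⊕1⊕0⊕1⊕0⊕0 = 1
s4 (pos 4,5,6,7,12,13,14,15,20,21,22,23,28,29,30,31): 0⊕0⊕0⊕1⊕0⊕1⊕0⊕0⊕0⊕0⊕0⊕1⊕0⊕0⊕0⊕0 = 1
s8 (pos 8,9,10,11,12,13,14,15,24,25,26,27,28,29,30,31): 0⊕0⊕1⊕0⊕0⊕1⊕0⊕0⊕0⊕1⊕0⊕1⊕0⊕0⊕0⊕0 = 0
s16 (pos 16,17,18,19,20,21,22,23,24,25,26,27,28,29,30,31): 1⊕0⊕0⊕0⊕0⊕0⊕0⊕1⊕0⊕1⊕0⊕1⊕0⊕0⊕0⊕0 = 0
Syndrome s16…s1 = 00111 → error at position 7.
Flip position 7: 1010001001001001000000101010000 → 1010000001001001000000101010000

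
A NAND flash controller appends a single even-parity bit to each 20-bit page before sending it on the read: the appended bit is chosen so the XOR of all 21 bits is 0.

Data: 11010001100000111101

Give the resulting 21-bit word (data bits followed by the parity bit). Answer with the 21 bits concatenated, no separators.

XOR of the 20 data bits: 1⊕1⊕0⊕1⊕0⊕0⊕0⊕1⊕1⊕0⊕0⊕0⊕0⊕0⊕1⊕1⊕1⊕1⊕0⊕1 = 0
Parity bit = 0 (so all 21 bits XOR to 0).

110100011000001111010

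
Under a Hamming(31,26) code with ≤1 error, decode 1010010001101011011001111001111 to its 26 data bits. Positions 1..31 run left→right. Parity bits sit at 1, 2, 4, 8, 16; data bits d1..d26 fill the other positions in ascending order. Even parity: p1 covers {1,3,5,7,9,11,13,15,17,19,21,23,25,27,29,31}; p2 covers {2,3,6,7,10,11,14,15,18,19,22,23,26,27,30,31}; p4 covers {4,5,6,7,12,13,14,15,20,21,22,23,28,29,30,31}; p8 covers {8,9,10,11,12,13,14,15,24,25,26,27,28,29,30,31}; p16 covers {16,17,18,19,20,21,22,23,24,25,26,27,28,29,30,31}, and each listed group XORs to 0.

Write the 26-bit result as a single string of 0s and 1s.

s1 (pos 1,3,5,7,9,11,13,15,17,19,21,23,25,27,29,31): 1⊕1⊕0⊕0⊕0⊕1⊕1⊕1⊕0⊕1⊕0⊕1⊕1⊕0⊕1⊕1 = 0
s2 (pos 2,3,6,7,10,11,14,15,18,19,22,23,26,27,30,31): 0⊕1⊕1⊕0⊕1⊕1⊕0⊕1⊕1⊕1⊕1⊕1⊕0⊕0⊕1⊕1 = 1
s4 (pos 4,5,6,7,12,13,14,15,20,21,22,23,28,29,30,31): 0⊕0⊕1⊕0⊕0⊕1⊕0⊕1⊕0⊕0⊕1⊕1⊕1⊕1⊕1⊕1 = 1
s8 (pos 8,9,10,11,12,13,14,15,24,25,26,27,28,29,30,31): 0⊕0⊕1⊕1⊕0⊕1⊕0⊕1⊕1⊕1⊕0⊕0⊕1⊕1⊕1⊕1 = 0
s16 (pos 16,17,18,19,20,21,22,23,24,25,26,27,28,29,30,31): 1⊕0⊕1⊕1⊕0⊕0⊕1⊕1⊕1⊕1⊕0⊕0⊕1⊕1⊕1⊕1 = 1
Syndrome s16…s1 = 10110 → error at position 22.
Flip position 22: 1010010001101011011001111001111 → 1010010001101011011000111001111
Read data bits from positions 3,5,6,7,9,10,11,12,13,14,15,17,18,19,20,21,22,23,24,25,26,27,28,29,30,31: 10100110101011000111001111

10100110101011000111001111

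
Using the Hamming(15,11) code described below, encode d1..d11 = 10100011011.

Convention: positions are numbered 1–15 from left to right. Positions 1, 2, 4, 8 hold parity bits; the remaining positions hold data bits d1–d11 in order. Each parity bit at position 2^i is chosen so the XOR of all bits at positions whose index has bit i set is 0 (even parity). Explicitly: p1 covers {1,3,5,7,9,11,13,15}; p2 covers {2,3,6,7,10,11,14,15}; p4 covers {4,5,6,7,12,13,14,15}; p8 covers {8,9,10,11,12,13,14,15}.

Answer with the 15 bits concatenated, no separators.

Place data at non-parity positions: p1 p2 1 p4 0 1 0 p8 0 0 1 1 0 1 1
p1 (pos 1,3,5,7,9,11,13,15): XOR of data positions = 1⊕0⊕0⊕0⊕1⊕0⊕1 = 1
p2 (pos 2,3,6,7,10,11,14,15): XOR of data positions = 1⊕1⊕0⊕0⊕1⊕1⊕1 = 1
p4 (pos 4,5,6,7,12,13,14,15): XOR of data positions = 0⊕1⊕0⊕1⊕0⊕1⊕1 = 0
p8 (pos 8,9,10,11,12,13,14,15): XOR of data positions = 0⊕0⊕1⊕1⊕0⊕1⊕1 = 0
Codeword: 111001000011011

111001000011011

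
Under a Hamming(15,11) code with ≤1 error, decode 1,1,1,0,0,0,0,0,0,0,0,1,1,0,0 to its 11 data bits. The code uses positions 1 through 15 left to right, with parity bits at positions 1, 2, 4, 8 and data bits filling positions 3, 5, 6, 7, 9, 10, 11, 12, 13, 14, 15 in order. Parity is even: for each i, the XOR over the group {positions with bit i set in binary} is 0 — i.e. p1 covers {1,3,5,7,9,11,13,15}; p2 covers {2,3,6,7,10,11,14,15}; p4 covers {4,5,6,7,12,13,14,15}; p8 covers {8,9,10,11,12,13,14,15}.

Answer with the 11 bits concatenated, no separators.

s1 (pos 1,3,5,7,9,11,13,15): 1⊕1⊕0⊕0⊕0⊕0⊕1⊕0 = 1
s2 (pos 2,3,6,7,10,11,14,15): 1⊕1⊕0⊕0⊕0⊕0⊕0⊕0 = 0
s4 (pos 4,5,6,7,12,13,14,15): 0⊕0⊕0⊕0⊕1⊕1⊕0⊕0 = 0
s8 (pos 8,9,10,11,12,13,14,15): 0⊕0⊕0⊕0⊕1⊕1⊕0⊕0 = 0
Syndrome s8…s1 = 0001 → error at position 1.
Flip position 1: 111000000001100 → 011000000001100
Read data bits from positions 3,5,6,7,9,10,11,12,13,14,15: 10000001100

10000001100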